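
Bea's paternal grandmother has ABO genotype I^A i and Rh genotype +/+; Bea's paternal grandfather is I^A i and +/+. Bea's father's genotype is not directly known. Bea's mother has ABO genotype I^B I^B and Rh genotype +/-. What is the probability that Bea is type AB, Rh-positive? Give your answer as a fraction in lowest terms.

1/2

Bea's father's ABO genotype from I^A i × I^A i: 1/4 I^A I^A, 1/2 I^A i, 1/4 i i.
Crossing each possibility with the mother I^B I^B and summing P(type AB): 1/4·1 + 1/2·1/2 + 1/4·0 = 1/2.
Similarly for Rh via the father's Rh distribution: P(Rh+) = 1.
Independent loci: 1/2 × 1 = 1/2.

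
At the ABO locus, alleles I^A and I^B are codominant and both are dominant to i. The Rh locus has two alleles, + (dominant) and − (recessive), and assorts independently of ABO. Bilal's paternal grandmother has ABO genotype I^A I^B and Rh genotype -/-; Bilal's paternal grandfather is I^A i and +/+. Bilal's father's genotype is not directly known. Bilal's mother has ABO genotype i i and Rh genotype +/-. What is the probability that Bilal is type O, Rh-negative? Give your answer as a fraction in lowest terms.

1/16

Bilal's father's ABO genotype from I^A I^B × I^A i: 1/4 I^A I^A, 1/4 I^A I^B, 1/4 I^A i, 1/4 I^B i.
Crossing each possibility with the mother i i and summing P(type O): 1/4·0 + 1/4·0 + 1/4·1/2 + 1/4·1/2 = 1/4.
Similarly for Rh via the father's Rh distribution: P(Rh-) = 1/4.
Independent loci: 1/4 × 1/4 = 1/16.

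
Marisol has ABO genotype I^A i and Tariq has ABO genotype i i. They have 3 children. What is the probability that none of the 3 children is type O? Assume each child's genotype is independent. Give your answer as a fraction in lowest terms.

ABO cross I^A i × i i → 1/2 O, 1/2 A.
So P(type O) = 1/2 per child.
P(not type O) = 1/2 for one child; (1/2)^3 = 1/8.

1/8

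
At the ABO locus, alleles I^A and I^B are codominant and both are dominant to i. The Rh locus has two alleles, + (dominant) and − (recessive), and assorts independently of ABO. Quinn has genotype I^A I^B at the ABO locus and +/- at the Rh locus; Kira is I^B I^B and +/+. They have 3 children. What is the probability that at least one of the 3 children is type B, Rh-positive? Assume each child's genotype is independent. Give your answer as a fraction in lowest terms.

ABO cross I^A I^B × I^B I^B → 1/2 B, 1/2 AB.
Rh cross +/- × +/+ → 1 Rh+; so P(type B, Rh-positive) = 1/2 × 1 = 1/2 per child.
P(none) = (1/2)^3 = 1/8; P(at least one) = 1 − 1/8 = 7/8.

7/8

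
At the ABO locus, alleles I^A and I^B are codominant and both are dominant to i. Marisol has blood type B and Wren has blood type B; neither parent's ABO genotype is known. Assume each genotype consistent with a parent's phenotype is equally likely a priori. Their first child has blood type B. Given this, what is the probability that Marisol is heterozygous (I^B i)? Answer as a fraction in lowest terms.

Possible genotypes: Marisol ∈ {I^B I^B, I^B i}; Wren ∈ {I^B I^B, I^B i}.
Weight each parental genotype pair by prior × P(type-B child):
  I^B I^B × I^B I^B: posterior weight 4/15.
  I^B I^B × I^B i: posterior weight 4/15.
  I^B i × I^B I^B: posterior weight 4/15.
  I^B i × I^B i: posterior weight 1/5.
Sum the posterior weight over pairs where Marisol is I^B i: 7/15.

7/15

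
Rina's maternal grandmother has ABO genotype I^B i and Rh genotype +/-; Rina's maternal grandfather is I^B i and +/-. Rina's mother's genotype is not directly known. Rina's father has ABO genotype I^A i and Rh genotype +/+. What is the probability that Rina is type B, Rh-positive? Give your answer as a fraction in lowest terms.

1/4

Rina's mother's ABO genotype from I^B i × I^B i: 1/4 I^B I^B, 1/2 I^B i, 1/4 i i.
Crossing each possibility with the father I^A i and summing P(type B): 1/4·1/2 + 1/2·1/4 + 1/4·0 = 1/4.
Similarly for Rh via the mother's Rh distribution: P(Rh+) = 1.
Independent loci: 1/4 × 1 = 1/4.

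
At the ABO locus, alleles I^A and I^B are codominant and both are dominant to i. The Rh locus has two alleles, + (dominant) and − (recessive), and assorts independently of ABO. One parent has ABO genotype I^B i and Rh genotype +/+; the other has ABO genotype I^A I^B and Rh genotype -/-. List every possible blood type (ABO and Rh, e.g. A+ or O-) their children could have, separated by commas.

Gametes from I^B i × I^A I^B give offspring ABO genotypes I^A I^B, I^A i, I^B I^B, I^B i, i.e. phenotypes A, B, AB.
Rh cross +/+ × -/- → phenotypes Rh+.
Combining independently: A+, B+, AB+.

A+, B+, AB+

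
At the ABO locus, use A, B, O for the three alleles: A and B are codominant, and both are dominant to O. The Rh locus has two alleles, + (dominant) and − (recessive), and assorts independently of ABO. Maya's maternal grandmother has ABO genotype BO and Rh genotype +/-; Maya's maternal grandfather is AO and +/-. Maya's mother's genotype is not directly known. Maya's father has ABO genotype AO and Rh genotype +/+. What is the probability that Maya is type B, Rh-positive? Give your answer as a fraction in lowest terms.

1/8

Maya's mother's ABO genotype from BO × AO: 1/4 AB, 1/4 AO, 1/4 BO, 1/4 OO.
Crossing each possibility with the father AO and summing P(type B): 1/4·1/4 + 1/4·0 + 1/4·1/4 + 1/4·0 = 1/8.
Similarly for Rh via the mother's Rh distribution: P(Rh+) = 1.
Independent loci: 1/8 × 1 = 1/8.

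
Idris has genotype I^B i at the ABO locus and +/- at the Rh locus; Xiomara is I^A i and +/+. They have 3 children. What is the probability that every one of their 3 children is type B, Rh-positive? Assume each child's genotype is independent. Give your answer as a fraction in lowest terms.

ABO cross I^B i × I^A i → 1/4 O, 1/4 A, 1/4 B, 1/4 AB.
Rh cross +/- × +/+ → 1 Rh+; so P(type B, Rh-positive) = 1/4 × 1 = 1/4 per child.
All 3 independent: (1/4)^3 = 1/64.

1/64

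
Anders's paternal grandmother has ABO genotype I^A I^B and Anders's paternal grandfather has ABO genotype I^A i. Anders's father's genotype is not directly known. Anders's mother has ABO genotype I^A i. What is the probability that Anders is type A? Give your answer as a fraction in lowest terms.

5/8

Anders's father's ABO genotype from I^A I^B × I^A i: 1/4 I^A I^A, 1/4 I^A I^B, 1/4 I^A i, 1/4 I^B i.
Crossing each possibility with the mother I^A i and summing P(type A): 1/4·1 + 1/4·1/2 + 1/4·3/4 + 1/4·1/4 = 5/8.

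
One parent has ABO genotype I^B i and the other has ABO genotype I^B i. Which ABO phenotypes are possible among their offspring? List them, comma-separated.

Gametes from I^B i × I^B i give offspring ABO genotypes I^B I^B, I^B i, i i, i.e. phenotypes O, B.

O, B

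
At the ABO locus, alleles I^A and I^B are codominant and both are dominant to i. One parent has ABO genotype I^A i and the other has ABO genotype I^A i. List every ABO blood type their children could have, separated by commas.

O, A

Gametes from I^A i × I^A i give offspring ABO genotypes I^A I^A, I^A i, i i, i.e. phenotypes O, A.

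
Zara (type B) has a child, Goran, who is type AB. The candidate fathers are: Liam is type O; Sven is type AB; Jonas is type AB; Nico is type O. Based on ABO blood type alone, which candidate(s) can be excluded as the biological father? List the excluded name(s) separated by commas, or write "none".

Liam, Nico

A candidate is excluded only if no genotype consistent with his phenotype could produce a type AB child with a type B mother.
Liam (type O): no genotype consistent with that phenotype can produce a type-AB child with a type-B mother.
Nico (type O): no genotype consistent with that phenotype can produce a type-AB child with a type-B mother.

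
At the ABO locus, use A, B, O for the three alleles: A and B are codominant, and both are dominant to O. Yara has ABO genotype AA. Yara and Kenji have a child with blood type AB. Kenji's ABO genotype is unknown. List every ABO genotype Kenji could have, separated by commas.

For each candidate genotype of Kenji, check whether crossing it with AA can produce every observed child phenotype.
  AA → possible child types {A} ✗
  AB → possible child types {A, AB} ✓
  AO → possible child types {A} ✗
  BB → possible child types {AB} ✓
  BO → possible child types {A, AB} ✓
  OO → possible child types {A} ✗

AB, BB, BO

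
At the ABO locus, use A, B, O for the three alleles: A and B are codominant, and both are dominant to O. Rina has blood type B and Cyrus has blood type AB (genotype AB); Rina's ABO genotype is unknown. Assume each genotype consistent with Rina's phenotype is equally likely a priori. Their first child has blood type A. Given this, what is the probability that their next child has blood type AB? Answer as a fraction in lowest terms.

Possible genotypes: Rina ∈ {BB, BO}; Cyrus ∈ {AB}.
Weight each parental genotype pair by prior × P(type-A child):
  BO × AB: posterior weight 1; P(next child type AB) = 1/4.
Weighted sum = 1/4.

1/4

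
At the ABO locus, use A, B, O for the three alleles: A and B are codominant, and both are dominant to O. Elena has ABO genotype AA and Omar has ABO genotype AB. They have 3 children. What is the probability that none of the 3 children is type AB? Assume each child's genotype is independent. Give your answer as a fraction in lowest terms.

1/8

ABO cross AA × AB → 1/2 A, 1/2 AB.
So P(type AB) = 1/2 per child.
P(not type AB) = 1/2 for one child; (1/2)^3 = 1/8.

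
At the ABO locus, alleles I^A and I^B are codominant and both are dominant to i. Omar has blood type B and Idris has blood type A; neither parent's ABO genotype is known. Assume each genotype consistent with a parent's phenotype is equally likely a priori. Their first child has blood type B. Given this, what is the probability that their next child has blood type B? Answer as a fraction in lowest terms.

Possible genotypes: Omar ∈ {I^B I^B, I^B i}; Idris ∈ {I^A I^A, I^A i}.
Weight each parental genotype pair by prior × P(type-B child):
  I^B I^B × I^A i: posterior weight 2/3; P(next child type B) = 1/2.
  I^B i × I^A i: posterior weight 1/3; P(next child type B) = 1/4.
Weighted sum = 5/12.

5/12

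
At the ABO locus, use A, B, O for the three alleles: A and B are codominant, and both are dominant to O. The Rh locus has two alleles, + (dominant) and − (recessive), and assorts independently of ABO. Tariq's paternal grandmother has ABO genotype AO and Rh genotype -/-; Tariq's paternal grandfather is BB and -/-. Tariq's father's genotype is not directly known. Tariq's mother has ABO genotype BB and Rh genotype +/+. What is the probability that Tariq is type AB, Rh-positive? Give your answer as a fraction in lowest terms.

Tariq's father's ABO genotype from AO × BB: 1/2 AB, 1/2 BO.
Crossing each possibility with the mother BB and summing P(type AB): 1/2·1/2 + 1/2·0 = 1/4.
Similarly for Rh via the father's Rh distribution: P(Rh+) = 1.
Independent loci: 1/4 × 1 = 1/4.

1/4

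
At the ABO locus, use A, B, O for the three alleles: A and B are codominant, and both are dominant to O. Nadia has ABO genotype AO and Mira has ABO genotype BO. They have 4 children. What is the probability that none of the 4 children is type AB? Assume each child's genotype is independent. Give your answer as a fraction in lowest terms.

ABO cross AO × BO → 1/4 O, 1/4 A, 1/4 B, 1/4 AB.
So P(type AB) = 1/4 per child.
P(not type AB) = 3/4 for one child; (3/4)^4 = 81/256.

81/256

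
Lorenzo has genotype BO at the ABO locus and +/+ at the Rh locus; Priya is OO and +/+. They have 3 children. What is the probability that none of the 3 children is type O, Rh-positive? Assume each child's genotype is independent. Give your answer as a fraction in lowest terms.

ABO cross BO × OO → 1/2 O, 1/2 B.
Rh cross +/+ × +/+ → 1 Rh+; so P(type O, Rh-positive) = 1/2 × 1 = 1/2 per child.
P(not type O, Rh-positive) = 1/2 for one child; (1/2)^3 = 1/8.

1/8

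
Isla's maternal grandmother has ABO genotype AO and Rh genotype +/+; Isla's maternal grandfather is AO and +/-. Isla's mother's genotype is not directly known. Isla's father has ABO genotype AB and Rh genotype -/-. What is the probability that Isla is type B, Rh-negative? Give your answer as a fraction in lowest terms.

Isla's mother's ABO genotype from AO × AO: 1/4 AA, 1/2 AO, 1/4 OO.
Crossing each possibility with the father AB and summing P(type B): 1/4·0 + 1/2·1/4 + 1/4·1/2 = 1/4.
Similarly for Rh via the mother's Rh distribution: P(Rh-) = 1/4.
Independent loci: 1/4 × 1/4 = 1/16.

1/16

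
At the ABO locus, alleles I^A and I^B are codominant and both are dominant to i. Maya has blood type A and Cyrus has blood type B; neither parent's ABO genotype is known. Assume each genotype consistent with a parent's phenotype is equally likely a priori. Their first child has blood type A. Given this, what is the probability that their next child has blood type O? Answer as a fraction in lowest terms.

1/12

Possible genotypes: Maya ∈ {I^A I^A, I^A i}; Cyrus ∈ {I^B I^B, I^B i}.
Weight each parental genotype pair by prior × P(type-A child):
  I^A I^A × I^B i: posterior weight 2/3; P(next child type O) = 0.
  I^A i × I^B i: posterior weight 1/3; P(next child type O) = 1/4.
Weighted sum = 1/12.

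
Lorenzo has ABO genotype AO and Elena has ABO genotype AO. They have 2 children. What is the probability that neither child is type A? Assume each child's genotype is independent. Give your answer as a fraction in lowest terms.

1/16

ABO cross AO × AO → 1/4 O, 3/4 A.
So P(type A) = 3/4 per child.
P(not type A) = 1/4 for one child; (1/4)^2 = 1/16.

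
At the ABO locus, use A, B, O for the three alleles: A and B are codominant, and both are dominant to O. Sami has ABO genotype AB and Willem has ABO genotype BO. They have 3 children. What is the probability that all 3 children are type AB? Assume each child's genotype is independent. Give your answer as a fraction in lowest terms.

1/64

ABO cross AB × BO → 1/4 A, 1/2 B, 1/4 AB.
So P(type AB) = 1/4 per child.
All 3 independent: (1/4)^3 = 1/64.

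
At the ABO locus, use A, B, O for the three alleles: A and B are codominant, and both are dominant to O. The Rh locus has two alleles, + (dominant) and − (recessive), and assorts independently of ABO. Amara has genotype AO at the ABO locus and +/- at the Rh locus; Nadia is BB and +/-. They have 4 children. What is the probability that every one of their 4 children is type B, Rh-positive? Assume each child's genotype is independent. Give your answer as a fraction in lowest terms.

81/4096

ABO cross AO × BB → 1/2 B, 1/2 AB.
Rh cross +/- × +/- → 3/4 Rh+, 1/4 Rh-; so P(type B, Rh-positive) = 1/2 × 3/4 = 3/8 per child.
All 4 independent: (3/8)^4 = 81/4096.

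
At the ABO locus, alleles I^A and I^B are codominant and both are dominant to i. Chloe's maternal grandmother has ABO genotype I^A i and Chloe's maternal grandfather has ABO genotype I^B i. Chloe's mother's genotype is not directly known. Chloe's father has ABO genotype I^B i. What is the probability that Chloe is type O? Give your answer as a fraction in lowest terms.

1/4

Chloe's mother's ABO genotype from I^A i × I^B i: 1/4 I^A I^B, 1/4 I^A i, 1/4 I^B i, 1/4 i i.
Crossing each possibility with the father I^B i and summing P(type O): 1/4·0 + 1/4·1/4 + 1/4·1/4 + 1/4·1/2 = 1/4.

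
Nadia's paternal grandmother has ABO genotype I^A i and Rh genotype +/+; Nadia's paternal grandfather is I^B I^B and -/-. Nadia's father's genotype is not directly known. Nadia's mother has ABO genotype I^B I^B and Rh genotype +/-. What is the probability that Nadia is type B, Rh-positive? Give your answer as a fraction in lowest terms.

9/16

Nadia's father's ABO genotype from I^A i × I^B I^B: 1/2 I^A I^B, 1/2 I^B i.
Crossing each possibility with the mother I^B I^B and summing P(type B): 1/2·1/2 + 1/2·1 = 3/4.
Similarly for Rh via the father's Rh distribution: P(Rh+) = 3/4.
Independent loci: 3/4 × 3/4 = 9/16.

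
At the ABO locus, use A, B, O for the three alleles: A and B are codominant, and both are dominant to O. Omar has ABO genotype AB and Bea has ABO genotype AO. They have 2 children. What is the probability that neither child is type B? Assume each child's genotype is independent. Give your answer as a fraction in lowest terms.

9/16

ABO cross AB × AO → 1/2 A, 1/4 B, 1/4 AB.
So P(type B) = 1/4 per child.
P(not type B) = 3/4 for one child; (3/4)^2 = 9/16.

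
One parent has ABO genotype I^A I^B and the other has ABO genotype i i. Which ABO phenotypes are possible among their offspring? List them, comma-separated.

A, B

Gametes from I^A I^B × i i give offspring ABO genotypes I^A i, I^B i, i.e. phenotypes A, B.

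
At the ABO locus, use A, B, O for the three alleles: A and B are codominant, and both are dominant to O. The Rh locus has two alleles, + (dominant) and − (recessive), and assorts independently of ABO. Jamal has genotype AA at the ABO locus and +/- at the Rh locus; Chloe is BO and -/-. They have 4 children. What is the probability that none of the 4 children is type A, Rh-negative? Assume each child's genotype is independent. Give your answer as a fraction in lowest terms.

81/256

ABO cross AA × BO → 1/2 A, 1/2 AB.
Rh cross +/- × -/- → 1/2 Rh+, 1/2 Rh-; so P(type A, Rh-negative) = 1/2 × 1/2 = 1/4 per child.
P(not type A, Rh-negative) = 3/4 for one child; (3/4)^4 = 81/256.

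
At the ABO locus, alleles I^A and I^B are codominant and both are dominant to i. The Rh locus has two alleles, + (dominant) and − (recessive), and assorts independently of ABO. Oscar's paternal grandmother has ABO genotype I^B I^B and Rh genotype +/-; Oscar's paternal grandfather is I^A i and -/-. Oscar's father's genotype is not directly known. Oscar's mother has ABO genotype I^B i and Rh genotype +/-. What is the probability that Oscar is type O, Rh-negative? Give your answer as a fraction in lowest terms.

3/64

Oscar's father's ABO genotype from I^B I^B × I^A i: 1/2 I^A I^B, 1/2 I^B i.
Crossing each possibility with the mother I^B i and summing P(type O): 1/2·0 + 1/2·1/4 = 1/8.
Similarly for Rh via the father's Rh distribution: P(Rh-) = 3/8.
Independent loci: 1/8 × 3/8 = 3/64.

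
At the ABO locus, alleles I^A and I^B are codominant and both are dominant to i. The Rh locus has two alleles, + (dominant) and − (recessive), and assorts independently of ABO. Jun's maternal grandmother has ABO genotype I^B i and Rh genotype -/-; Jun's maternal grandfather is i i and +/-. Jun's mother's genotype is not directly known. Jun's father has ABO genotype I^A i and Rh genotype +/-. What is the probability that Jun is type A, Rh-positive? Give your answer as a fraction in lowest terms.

Jun's mother's ABO genotype from I^B i × i i: 1/2 I^B i, 1/2 i i.
Crossing each possibility with the father I^A i and summing P(type A): 1/2·1/4 + 1/2·1/2 = 3/8.
Similarly for Rh via the mother's Rh distribution: P(Rh+) = 5/8.
Independent loci: 3/8 × 5/8 = 15/64.

15/64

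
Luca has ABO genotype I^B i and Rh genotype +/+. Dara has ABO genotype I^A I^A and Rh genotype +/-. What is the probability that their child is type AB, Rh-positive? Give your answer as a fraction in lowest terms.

ABO cross I^B i × I^A I^A → offspring phenotypes: 1/2 A, 1/2 AB.
Rh cross +/+ × +/- → 1 Rh+.
Independent loci: P(type AB, Rh-positive) = 1/2 × 1 = 1/2.

1/2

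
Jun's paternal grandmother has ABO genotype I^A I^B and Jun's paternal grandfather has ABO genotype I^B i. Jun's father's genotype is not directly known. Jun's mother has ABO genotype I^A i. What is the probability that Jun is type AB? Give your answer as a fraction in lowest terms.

1/4

Jun's father's ABO genotype from I^A I^B × I^B i: 1/4 I^A I^B, 1/4 I^A i, 1/4 I^B I^B, 1/4 I^B i.
Crossing each possibility with the mother I^A i and summing P(type AB): 1/4·1/4 + 1/4·0 + 1/4·1/2 + 1/4·1/4 = 1/4.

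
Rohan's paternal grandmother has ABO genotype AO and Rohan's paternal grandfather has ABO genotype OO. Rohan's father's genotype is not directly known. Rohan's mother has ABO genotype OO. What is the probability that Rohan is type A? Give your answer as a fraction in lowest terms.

Rohan's father's ABO genotype from AO × OO: 1/2 AO, 1/2 OO.
Crossing each possibility with the mother OO and summing P(type A): 1/2·1/2 + 1/2·0 = 1/4.

1/4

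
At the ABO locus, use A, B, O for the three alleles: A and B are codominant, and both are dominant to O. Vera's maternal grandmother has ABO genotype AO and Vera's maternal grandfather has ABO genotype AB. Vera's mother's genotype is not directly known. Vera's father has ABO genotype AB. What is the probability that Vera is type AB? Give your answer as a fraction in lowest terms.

Vera's mother's ABO genotype from AO × AB: 1/4 AA, 1/4 AB, 1/4 AO, 1/4 BO.
Crossing each possibility with the father AB and summing P(type AB): 1/4·1/2 + 1/4·1/2 + 1/4·1/4 + 1/4·1/4 = 3/8.

3/8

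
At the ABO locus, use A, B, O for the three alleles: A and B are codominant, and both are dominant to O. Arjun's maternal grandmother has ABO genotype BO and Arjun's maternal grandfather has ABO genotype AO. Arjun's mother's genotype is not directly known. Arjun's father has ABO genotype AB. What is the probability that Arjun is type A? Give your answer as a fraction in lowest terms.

3/8

Arjun's mother's ABO genotype from BO × AO: 1/4 AB, 1/4 AO, 1/4 BO, 1/4 OO.
Crossing each possibility with the father AB and summing P(type A): 1/4·1/4 + 1/4·1/2 + 1/4·1/4 + 1/4·1/2 = 3/8.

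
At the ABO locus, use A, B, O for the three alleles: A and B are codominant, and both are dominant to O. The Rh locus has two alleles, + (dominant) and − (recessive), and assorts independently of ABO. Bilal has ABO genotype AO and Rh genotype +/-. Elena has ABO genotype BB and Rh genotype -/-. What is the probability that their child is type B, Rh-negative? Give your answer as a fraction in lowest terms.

ABO cross AO × BB → offspring phenotypes: 1/2 B, 1/2 AB.
Rh cross +/- × -/- → 1/2 Rh+, 1/2 Rh-.
Independent loci: P(type B, Rh-negative) = 1/2 × 1/2 = 1/4.

1/4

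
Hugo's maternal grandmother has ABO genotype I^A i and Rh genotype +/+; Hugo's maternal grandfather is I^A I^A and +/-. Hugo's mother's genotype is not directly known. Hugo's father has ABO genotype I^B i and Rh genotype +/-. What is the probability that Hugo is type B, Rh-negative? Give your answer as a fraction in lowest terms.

Hugo's mother's ABO genotype from I^A i × I^A I^A: 1/2 I^A I^A, 1/2 I^A i.
Crossing each possibility with the father I^B i and summing P(type B): 1/2·0 + 1/2·1/4 = 1/8.
Similarly for Rh via the mother's Rh distribution: P(Rh-) = 1/8.
Independent loci: 1/8 × 1/8 = 1/64.

1/64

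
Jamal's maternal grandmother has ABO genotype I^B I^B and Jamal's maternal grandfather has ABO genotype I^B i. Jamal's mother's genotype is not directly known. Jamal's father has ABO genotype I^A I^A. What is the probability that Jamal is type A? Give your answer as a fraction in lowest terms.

Jamal's mother's ABO genotype from I^B I^B × I^B i: 1/2 I^B I^B, 1/2 I^B i.
Crossing each possibility with the father I^A I^A and summing P(type A): 1/2·0 + 1/2·1/2 = 1/4.

1/4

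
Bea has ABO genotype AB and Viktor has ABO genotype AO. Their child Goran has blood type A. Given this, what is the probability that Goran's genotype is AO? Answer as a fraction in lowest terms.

1/2

Cross AB × AO → 1/4 AA, 1/4 AB, 1/4 AO, 1/4 BO.
Type-A genotypes among offspring: AA (1/4), AO (1/4); total 1/2.
P(AO | type A) = (1/4) / (1/2) = 1/2.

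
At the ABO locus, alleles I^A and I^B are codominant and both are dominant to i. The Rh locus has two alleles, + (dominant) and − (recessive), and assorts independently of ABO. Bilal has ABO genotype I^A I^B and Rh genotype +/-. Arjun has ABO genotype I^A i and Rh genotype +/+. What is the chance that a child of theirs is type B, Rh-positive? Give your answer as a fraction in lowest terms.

1/4

ABO cross I^A I^B × I^A i → offspring phenotypes: 1/2 A, 1/4 B, 1/4 AB.
Rh cross +/- × +/+ → 1 Rh+.
Independent loci: P(type B, Rh-positive) = 1/4 × 1 = 1/4.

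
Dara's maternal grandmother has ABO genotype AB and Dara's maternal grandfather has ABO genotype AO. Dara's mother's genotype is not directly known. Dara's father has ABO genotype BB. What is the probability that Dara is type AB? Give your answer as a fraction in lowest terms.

Dara's mother's ABO genotype from AB × AO: 1/4 AA, 1/4 AB, 1/4 AO, 1/4 BO.
Crossing each possibility with the father BB and summing P(type AB): 1/4·1 + 1/4·1/2 + 1/4·1/2 + 1/4·0 = 1/2.

1/2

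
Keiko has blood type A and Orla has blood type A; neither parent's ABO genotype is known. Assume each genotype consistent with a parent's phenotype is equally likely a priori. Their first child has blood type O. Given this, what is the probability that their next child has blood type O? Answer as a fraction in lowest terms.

Possible genotypes: Keiko ∈ {I^A I^A, I^A i}; Orla ∈ {I^A I^A, I^A i}.
Weight each parental genotype pair by prior × P(type-O child):
  I^A i × I^A i: posterior weight 1; P(next child type O) = 1/4.
Weighted sum = 1/4.

1/4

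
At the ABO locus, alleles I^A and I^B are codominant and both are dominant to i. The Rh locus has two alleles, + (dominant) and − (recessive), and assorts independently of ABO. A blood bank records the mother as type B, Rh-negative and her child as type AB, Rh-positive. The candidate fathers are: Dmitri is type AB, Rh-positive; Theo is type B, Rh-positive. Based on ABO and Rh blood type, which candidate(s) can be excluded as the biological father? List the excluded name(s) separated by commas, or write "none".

Theo

A candidate is excluded only if no genotype consistent with his phenotype could produce a type AB, Rh-positive child with a type B, Rh-negative mother.
Theo (type B, Rh+): no genotype consistent with that phenotype can produce a type-AB Rh+ child with a type-B mother.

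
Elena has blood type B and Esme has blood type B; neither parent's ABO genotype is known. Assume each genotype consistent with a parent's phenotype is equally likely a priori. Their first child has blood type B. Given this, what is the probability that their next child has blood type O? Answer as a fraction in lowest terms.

Possible genotypes: Elena ∈ {I^B I^B, I^B i}; Esme ∈ {I^B I^B, I^B i}.
Weight each parental genotype pair by prior × P(type-B child):
  I^B I^B × I^B I^B: posterior weight 4/15; P(next child type O) = 0.
  I^B I^B × I^B i: posterior weight 4/15; P(next child type O) = 0.
  I^B i × I^B I^B: posterior weight 4/15; P(next child type O) = 0.
  I^B i × I^B i: posterior weight 1/5; P(next child type O) = 1/4.
Weighted sum = 1/20.

1/20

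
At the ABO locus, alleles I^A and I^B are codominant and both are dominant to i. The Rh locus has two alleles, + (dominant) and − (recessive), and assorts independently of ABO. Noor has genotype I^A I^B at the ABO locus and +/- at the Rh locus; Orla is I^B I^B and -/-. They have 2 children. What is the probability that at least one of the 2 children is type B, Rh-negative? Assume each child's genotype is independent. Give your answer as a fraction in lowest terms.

ABO cross I^A I^B × I^B I^B → 1/2 B, 1/2 AB.
Rh cross +/- × -/- → 1/2 Rh+, 1/2 Rh-; so P(type B, Rh-negative) = 1/2 × 1/2 = 1/4 per child.
P(none) = (3/4)^2 = 9/16; P(at least one) = 1 − 9/16 = 7/16.

7/16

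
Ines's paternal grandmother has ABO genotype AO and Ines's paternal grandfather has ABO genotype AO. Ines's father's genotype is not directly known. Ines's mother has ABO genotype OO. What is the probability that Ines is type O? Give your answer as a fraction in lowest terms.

1/2

Ines's father's ABO genotype from AO × AO: 1/4 AA, 1/2 AO, 1/4 OO.
Crossing each possibility with the mother OO and summing P(type O): 1/4·0 + 1/2·1/2 + 1/4·1 = 1/2.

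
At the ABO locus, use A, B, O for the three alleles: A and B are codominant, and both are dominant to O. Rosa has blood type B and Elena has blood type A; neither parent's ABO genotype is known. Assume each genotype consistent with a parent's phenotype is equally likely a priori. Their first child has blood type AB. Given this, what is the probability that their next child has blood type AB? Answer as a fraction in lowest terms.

25/36

Possible genotypes: Rosa ∈ {BB, BO}; Elena ∈ {AA, AO}.
Weight each parental genotype pair by prior × P(type-AB child):
  BB × AA: posterior weight 4/9; P(next child type AB) = 1.
  BB × AO: posterior weight 2/9; P(next child type AB) = 1/2.
  BO × AA: posterior weight 2/9; P(next child type AB) = 1/2.
  BO × AO: posterior weight 1/9; P(next child type AB) = 1/4.
Weighted sum = 25/36.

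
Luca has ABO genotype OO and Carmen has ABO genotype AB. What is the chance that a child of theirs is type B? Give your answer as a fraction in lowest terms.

1/2

ABO cross OO × AB → offspring phenotypes: 1/2 A, 1/2 B.
So P(type B) = 1/2.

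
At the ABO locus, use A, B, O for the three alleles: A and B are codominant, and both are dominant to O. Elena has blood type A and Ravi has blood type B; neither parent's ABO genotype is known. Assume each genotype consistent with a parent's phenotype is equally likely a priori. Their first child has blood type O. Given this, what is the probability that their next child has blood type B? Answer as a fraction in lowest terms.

Possible genotypes: Elena ∈ {AA, AO}; Ravi ∈ {BB, BO}.
Weight each parental genotype pair by prior × P(type-O child):
  AO × BO: posterior weight 1; P(next child type B) = 1/4.
Weighted sum = 1/4.

1/4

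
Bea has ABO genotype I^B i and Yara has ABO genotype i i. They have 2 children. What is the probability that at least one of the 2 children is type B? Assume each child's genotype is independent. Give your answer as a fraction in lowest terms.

ABO cross I^B i × i i → 1/2 O, 1/2 B.
So P(type B) = 1/2 per child.
P(none) = (1/2)^2 = 1/4; P(at least one) = 1 − 1/4 = 3/4.

3/4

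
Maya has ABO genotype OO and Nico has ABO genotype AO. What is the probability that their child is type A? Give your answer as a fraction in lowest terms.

ABO cross OO × AO → offspring phenotypes: 1/2 O, 1/2 A.
So P(type A) = 1/2.

1/2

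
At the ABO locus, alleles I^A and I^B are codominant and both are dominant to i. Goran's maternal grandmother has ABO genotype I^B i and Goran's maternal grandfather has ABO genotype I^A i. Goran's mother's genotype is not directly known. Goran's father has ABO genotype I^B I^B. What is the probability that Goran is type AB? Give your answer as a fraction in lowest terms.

Goran's mother's ABO genotype from I^B i × I^A i: 1/4 I^A I^B, 1/4 I^A i, 1/4 I^B i, 1/4 i i.
Crossing each possibility with the father I^B I^B and summing P(type AB): 1/4·1/2 + 1/4·1/2 + 1/4·0 + 1/4·0 = 1/4.

1/4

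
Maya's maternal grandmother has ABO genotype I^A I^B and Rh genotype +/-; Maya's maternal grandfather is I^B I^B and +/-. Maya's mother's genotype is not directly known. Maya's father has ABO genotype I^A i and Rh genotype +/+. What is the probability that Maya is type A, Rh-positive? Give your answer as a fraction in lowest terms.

1/4

Maya's mother's ABO genotype from I^A I^B × I^B I^B: 1/2 I^A I^B, 1/2 I^B I^B.
Crossing each possibility with the father I^A i and summing P(type A): 1/2·1/2 + 1/2·0 = 1/4.
Similarly for Rh via the mother's Rh distribution: P(Rh+) = 1.
Independent loci: 1/4 × 1 = 1/4.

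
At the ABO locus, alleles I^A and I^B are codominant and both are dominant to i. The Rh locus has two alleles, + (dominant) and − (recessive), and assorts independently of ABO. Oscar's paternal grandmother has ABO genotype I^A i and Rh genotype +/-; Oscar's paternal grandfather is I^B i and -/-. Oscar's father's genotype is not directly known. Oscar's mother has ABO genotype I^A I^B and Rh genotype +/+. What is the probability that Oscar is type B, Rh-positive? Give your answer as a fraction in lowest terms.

3/8

Oscar's father's ABO genotype from I^A i × I^B i: 1/4 I^A I^B, 1/4 I^A i, 1/4 I^B i, 1/4 i i.
Crossing each possibility with the mother I^A I^B and summing P(type B): 1/4·1/4 + 1/4·1/4 + 1/4·1/2 + 1/4·1/2 = 3/8.
Similarly for Rh via the father's Rh distribution: P(Rh+) = 1.
Independent loci: 3/8 × 1 = 3/8.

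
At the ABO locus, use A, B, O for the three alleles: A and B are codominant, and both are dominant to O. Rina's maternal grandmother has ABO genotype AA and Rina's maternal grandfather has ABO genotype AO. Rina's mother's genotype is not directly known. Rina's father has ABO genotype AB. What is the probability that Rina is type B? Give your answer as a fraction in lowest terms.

Rina's mother's ABO genotype from AA × AO: 1/2 AA, 1/2 AO.
Crossing each possibility with the father AB and summing P(type B): 1/2·0 + 1/2·1/4 = 1/8.

1/8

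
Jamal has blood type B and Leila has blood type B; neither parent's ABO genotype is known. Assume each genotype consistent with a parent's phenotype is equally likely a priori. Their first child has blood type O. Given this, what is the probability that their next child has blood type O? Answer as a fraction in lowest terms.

1/4

Possible genotypes: Jamal ∈ {I^B I^B, I^B i}; Leila ∈ {I^B I^B, I^B i}.
Weight each parental genotype pair by prior × P(type-O child):
  I^B i × I^B i: posterior weight 1; P(next child type O) = 1/4.
Weighted sum = 1/4.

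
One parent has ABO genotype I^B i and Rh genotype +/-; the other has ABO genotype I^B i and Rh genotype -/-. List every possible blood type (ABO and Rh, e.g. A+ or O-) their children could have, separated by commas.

Gametes from I^B i × I^B i give offspring ABO genotypes I^B I^B, I^B i, i i, i.e. phenotypes O, B.
Rh cross +/- × -/- → phenotypes Rh+, Rh-.
Combining independently: O+, O-, B+, B-.

O+, O-, B+, B-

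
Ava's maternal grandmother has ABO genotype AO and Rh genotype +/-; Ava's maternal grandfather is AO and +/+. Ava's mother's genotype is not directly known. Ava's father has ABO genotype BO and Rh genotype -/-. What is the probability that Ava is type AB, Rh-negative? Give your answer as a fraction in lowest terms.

Ava's mother's ABO genotype from AO × AO: 1/4 AA, 1/2 AO, 1/4 OO.
Crossing each possibility with the father BO and summing P(type AB): 1/4·1/2 + 1/2·1/4 + 1/4·0 = 1/4.
Similarly for Rh via the mother's Rh distribution: P(Rh-) = 1/4.
Independent loci: 1/4 × 1/4 = 1/16.

1/16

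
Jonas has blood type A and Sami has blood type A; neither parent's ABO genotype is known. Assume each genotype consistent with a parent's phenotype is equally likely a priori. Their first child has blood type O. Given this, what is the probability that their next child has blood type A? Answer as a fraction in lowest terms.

3/4

Possible genotypes: Jonas ∈ {I^A I^A, I^A i}; Sami ∈ {I^A I^A, I^A i}.
Weight each parental genotype pair by prior × P(type-O child):
  I^A i × I^A i: posterior weight 1; P(next child type A) = 3/4.
Weighted sum = 3/4.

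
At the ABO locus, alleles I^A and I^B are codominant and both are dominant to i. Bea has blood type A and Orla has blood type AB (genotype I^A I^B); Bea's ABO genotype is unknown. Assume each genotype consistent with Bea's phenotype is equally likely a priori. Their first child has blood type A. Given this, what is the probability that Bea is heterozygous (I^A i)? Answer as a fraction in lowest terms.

Possible genotypes: Bea ∈ {I^A I^A, I^A i}; Orla ∈ {I^A I^B}.
Weight each parental genotype pair by prior × P(type-A child):
  I^A I^A × I^A I^B: posterior weight 1/2.
  I^A i × I^A I^B: posterior weight 1/2.
Sum the posterior weight over pairs where Bea is I^A i: 1/2.

1/2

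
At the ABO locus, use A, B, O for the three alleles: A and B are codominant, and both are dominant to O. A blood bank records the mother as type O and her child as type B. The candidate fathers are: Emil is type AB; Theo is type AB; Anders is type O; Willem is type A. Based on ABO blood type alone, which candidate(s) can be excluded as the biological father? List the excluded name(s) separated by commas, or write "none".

A candidate is excluded only if no genotype consistent with his phenotype could produce a type B child with a type O mother.
Anders (type O): no genotype consistent with that phenotype can produce a type-B child with a type-O mother.
Willem (type A): no genotype consistent with that phenotype can produce a type-B child with a type-O mother.

Anders, Willem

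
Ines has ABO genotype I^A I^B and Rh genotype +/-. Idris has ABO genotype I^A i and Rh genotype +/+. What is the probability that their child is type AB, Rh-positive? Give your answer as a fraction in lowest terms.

1/4

ABO cross I^A I^B × I^A i → offspring phenotypes: 1/2 A, 1/4 B, 1/4 AB.
Rh cross +/- × +/+ → 1 Rh+.
Independent loci: P(type AB, Rh-positive) = 1/4 × 1 = 1/4.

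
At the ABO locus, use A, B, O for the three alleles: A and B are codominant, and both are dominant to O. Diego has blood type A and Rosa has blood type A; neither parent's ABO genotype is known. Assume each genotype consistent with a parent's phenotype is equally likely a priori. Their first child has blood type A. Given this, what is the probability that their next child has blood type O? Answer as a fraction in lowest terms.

Possible genotypes: Diego ∈ {AA, AO}; Rosa ∈ {AA, AO}.
Weight each parental genotype pair by prior × P(type-A child):
  AA × AA: posterior weight 4/15; P(next child type O) = 0.
  AA × AO: posterior weight 4/15; P(next child type O) = 0.
  AO × AA: posterior weight 4/15; P(next child type O) = 0.
  AO × AO: posterior weight 1/5; P(next child type O) = 1/4.
Weighted sum = 1/20.

1/20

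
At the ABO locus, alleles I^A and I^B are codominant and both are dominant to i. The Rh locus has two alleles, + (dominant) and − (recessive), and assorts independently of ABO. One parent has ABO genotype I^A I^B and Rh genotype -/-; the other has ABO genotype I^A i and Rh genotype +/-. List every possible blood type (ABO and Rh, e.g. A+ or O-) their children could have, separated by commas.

Gametes from I^A I^B × I^A i give offspring ABO genotypes I^A I^A, I^A I^B, I^A i, I^B i, i.e. phenotypes A, B, AB.
Rh cross -/- × +/- → phenotypes Rh+, Rh-.
Combining independently: A+, A-, B+, B-, AB+, AB-.

A+, A-, B+, B-, AB+, AB-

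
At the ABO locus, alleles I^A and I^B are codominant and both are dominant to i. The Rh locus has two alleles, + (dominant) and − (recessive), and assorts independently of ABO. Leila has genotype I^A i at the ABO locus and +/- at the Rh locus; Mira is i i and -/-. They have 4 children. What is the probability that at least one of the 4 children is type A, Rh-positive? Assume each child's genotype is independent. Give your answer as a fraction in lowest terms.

175/256

ABO cross I^A i × i i → 1/2 O, 1/2 A.
Rh cross +/- × -/- → 1/2 Rh+, 1/2 Rh-; so P(type A, Rh-positive) = 1/2 × 1/2 = 1/4 per child.
P(none) = (3/4)^4 = 81/256; P(at least one) = 1 − 81/256 = 175/256.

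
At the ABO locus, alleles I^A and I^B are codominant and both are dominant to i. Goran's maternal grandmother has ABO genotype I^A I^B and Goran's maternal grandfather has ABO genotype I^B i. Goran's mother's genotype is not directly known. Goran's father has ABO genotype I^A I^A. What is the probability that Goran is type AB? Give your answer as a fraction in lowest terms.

Goran's mother's ABO genotype from I^A I^B × I^B i: 1/4 I^A I^B, 1/4 I^A i, 1/4 I^B I^B, 1/4 I^B i.
Crossing each possibility with the father I^A I^A and summing P(type AB): 1/4·1/2 + 1/4·0 + 1/4·1 + 1/4·1/2 = 1/2.

1/2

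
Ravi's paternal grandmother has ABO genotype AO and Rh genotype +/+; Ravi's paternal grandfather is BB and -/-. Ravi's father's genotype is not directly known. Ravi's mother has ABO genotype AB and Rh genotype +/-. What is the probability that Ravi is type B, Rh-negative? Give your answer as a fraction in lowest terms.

Ravi's father's ABO genotype from AO × BB: 1/2 AB, 1/2 BO.
Crossing each possibility with the mother AB and summing P(type B): 1/2·1/4 + 1/2·1/2 = 3/8.
Similarly for Rh via the father's Rh distribution: P(Rh-) = 1/4.
Independent loci: 3/8 × 1/4 = 3/32.

3/32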